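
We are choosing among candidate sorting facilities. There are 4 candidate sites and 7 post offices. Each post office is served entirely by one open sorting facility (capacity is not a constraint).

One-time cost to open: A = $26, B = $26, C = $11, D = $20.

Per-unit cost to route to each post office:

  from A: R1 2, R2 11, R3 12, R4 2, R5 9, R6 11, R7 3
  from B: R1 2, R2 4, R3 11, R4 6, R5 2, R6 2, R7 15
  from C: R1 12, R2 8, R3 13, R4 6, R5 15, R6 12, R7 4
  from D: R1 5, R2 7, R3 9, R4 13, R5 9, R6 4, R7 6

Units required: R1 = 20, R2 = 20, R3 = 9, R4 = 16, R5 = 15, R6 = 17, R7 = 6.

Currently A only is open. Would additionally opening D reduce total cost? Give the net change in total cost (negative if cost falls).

Yes — net change −206 (cost falls by 206).

Current service cost with {A}: 740.
Adding D: each post office re-picks its cheapest; new service cost 514, saving 226.
Extra fixed cost: 20. Net change = 20 − 226 = -206.
(Totals: 766 → 560.)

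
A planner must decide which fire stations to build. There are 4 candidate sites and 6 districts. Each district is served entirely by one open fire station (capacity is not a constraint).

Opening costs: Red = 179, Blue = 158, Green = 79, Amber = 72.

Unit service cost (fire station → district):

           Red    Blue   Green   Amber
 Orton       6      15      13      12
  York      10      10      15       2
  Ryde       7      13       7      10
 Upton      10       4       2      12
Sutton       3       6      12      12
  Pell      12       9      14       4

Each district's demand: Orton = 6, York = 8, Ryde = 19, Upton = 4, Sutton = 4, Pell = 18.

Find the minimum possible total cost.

For any fixed open set, each district goes to its cheapest open site; total = fixed + service.
{Green, Amber}: Orton→Amber 12·6=72, York→Amber 2·8=16, Ryde→Green 7·19=133, Upton→Green 2·4=8, Sutton→Green 12·4=48, Pell→Amber 4·18=72. Service 349; fixed 151; total 500.
{Amber}: Orton→Amber 12·6=72, York→Amber 2·8=16, Ryde→Amber 10·19=190, Upton→Amber 12·4=48, Sutton→Amber 12·4=48, Pell→Amber 4·18=72. Service 446; fixed 72; total 518.
{Red, Amber}: Orton→Red 6·6=36, York→Amber 2·8=16, Ryde→Red 7·19=133, Upton→Red 10·4=40, Sutton→Red 3·4=12, Pell→Amber 4·18=72. Service 309; fixed 251; total 560.
{Red, Blue, Green, Amber}: service 277 + fixed 488 = 765
No other subset beats 500.

Minimum total cost: 500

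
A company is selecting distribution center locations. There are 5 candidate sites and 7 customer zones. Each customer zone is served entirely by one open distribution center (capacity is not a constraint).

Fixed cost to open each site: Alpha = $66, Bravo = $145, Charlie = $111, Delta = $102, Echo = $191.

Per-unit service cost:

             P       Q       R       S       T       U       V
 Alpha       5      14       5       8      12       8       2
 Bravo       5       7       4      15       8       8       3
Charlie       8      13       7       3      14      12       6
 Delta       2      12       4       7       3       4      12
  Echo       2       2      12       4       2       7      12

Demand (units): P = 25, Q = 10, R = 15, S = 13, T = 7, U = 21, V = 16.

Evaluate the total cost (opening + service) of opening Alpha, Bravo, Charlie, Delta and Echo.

Total cost: 914

Each customer zone is assigned to its cheapest site among the open ones.
{Alpha, Bravo, Charlie, Delta, Echo}: P→Delta 2·25=50, Q→Echo 2·10=20, R→Bravo 4·15=60, S→Charlie 3·13=39, T→Echo 2·7=14, U→Delta 4·21=84, V→Alpha 2·16=32. Service 299; fixed 615; total 914.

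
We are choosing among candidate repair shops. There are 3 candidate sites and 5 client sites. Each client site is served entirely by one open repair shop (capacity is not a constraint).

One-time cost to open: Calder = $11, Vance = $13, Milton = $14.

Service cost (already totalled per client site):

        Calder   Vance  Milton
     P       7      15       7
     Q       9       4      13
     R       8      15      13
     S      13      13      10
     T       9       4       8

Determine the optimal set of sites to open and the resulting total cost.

Open Calder only; minimum total cost 57.

For any fixed open set, each client site goes to its cheapest open site; total = fixed + service.
{Calder}: P→Calder 7, Q→Calder 9, R→Calder 8, S→Calder 13, T→Calder 9. Service 46; fixed 11; total 57.
{Calder, Vance}: service 36 + fixed 24 = 60
{Vance}: service 51 + fixed 13 = 64
{Calder, Vance, Milton}: service 33 + fixed 38 = 71
No other subset beats 57.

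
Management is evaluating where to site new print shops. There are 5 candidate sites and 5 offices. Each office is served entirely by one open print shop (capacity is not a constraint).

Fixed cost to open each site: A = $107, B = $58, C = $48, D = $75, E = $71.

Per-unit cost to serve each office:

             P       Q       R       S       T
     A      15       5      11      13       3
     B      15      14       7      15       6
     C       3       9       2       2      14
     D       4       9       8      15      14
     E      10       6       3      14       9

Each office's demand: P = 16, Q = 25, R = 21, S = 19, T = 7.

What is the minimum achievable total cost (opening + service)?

For any fixed open set, each office goes to its cheapest open site; total = fixed + service.
{A, C}: P→C 3·16=48, Q→A 5·25=125, R→C 2·21=42, S→C 2·19=38, T→A 3·7=21. Service 274; fixed 155; total 429.
{C, E}: service 341 + fixed 119 = 460
{A, B, C}: service 274 + fixed 213 = 487
{A, B, C, D, E}: P→C 3·16=48, Q→A 5·25=125, R→C 2·21=42, S→C 2·19=38, T→A 3·7=21. Service 274; fixed 359; total 633.
No other subset beats 429.

Minimum total cost: 429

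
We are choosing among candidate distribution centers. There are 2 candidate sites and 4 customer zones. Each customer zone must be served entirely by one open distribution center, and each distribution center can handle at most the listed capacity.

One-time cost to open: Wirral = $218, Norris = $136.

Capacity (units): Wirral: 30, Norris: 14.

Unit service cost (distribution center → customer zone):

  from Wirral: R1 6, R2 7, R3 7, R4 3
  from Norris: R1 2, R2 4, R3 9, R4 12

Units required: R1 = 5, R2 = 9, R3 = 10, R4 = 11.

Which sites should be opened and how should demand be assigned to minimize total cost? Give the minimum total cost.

Minimum total cost: 503

Open {Wirral, Norris}: R1→Norris 2·5=10, R2→Norris 4·9=36, R3→Wirral 7·10=70, R4→Wirral 3·11=33.
Loads: Wirral carries 21/30, Norris carries 14/14. Service 149; fixed 354; total 503.
Next best feasible plan costs 523.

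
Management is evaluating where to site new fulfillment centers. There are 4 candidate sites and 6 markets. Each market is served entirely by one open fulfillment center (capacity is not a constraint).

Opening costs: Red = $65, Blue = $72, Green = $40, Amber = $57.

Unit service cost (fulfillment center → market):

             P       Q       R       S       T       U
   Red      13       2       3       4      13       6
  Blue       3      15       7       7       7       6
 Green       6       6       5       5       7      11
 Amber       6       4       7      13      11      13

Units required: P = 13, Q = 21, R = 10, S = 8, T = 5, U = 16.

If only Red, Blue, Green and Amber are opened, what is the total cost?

Each market is assigned to its cheapest site among the open ones.
{Red, Blue, Green, Amber}: P→Blue 3·13=39, Q→Red 2·21=42, R→Red 3·10=30, S→Red 4·8=32, T→Blue 7·5=35, U→Red 6·16=96. Service 274; fixed 234; total 508.

Total cost: 508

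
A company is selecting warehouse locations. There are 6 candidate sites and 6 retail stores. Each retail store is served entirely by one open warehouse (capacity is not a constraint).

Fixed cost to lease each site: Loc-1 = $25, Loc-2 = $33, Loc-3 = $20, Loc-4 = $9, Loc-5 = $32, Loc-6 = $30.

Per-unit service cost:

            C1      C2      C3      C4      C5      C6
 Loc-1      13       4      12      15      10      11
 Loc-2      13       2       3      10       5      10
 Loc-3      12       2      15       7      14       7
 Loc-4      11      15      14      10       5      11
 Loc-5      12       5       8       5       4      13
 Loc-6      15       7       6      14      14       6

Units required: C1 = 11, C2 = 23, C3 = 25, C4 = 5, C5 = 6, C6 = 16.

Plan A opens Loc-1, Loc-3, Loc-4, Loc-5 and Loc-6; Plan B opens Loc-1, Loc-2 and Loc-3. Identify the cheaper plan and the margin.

Plan A: {Loc-1, Loc-3, Loc-4, Loc-5, Loc-6}: C1→Loc-4 11·11=121, C2→Loc-3 2·23=46, C3→Loc-6 6·25=150, C4→Loc-5 5·5=25, C5→Loc-5 4·6=24, C6→Loc-6 6·16=96. Service 462; fixed 116; total 578.
Plan B: {Loc-1, Loc-2, Loc-3}: C1→Loc-3 12·11=132, C2→Loc-2 2·23=46, C3→Loc-2 3·25=75, C4→Loc-3 7·5=35, C5→Loc-2 5·6=30, C6→Loc-3 7·16=112. Service 430; fixed 78; total 508.
Difference: |578 − 508| = 70.

Plan B is cheaper by 70.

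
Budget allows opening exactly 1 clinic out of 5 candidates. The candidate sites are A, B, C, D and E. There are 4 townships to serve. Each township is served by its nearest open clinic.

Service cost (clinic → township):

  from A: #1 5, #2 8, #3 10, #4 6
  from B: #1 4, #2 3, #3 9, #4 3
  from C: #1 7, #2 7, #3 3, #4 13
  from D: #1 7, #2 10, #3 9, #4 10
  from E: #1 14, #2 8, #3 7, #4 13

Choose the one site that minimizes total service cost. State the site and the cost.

Choose B only; total service cost 19.

With exactly 1 open, each township uses its cheapest among the chosen.
{B}: #1→B 4, #2→B 3, #3→B 9, #4→B 3. Service cost 19.
{A}: service cost 29
{C}: service cost 30
Among all 5 size-1 choices, {B} is lowest.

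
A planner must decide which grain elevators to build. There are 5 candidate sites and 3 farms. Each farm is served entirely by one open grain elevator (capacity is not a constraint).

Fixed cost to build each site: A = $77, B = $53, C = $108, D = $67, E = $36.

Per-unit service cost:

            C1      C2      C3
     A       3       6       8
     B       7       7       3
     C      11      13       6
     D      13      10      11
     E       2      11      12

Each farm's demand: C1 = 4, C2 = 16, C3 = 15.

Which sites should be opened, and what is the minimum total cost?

Open B only; minimum total cost 238.

For any fixed open set, each farm goes to its cheapest open site; total = fixed + service.
{B}: C1→B 7·4=28, C2→B 7·16=112, C3→B 3·15=45. Service 185; fixed 53; total 238.
{B, E}: C1→E 2·4=8, C2→B 7·16=112, C3→B 3·15=45. Service 165; fixed 89; total 254.
{A, B}: C1→A 3·4=12, C2→A 6·16=96, C3→B 3·15=45. Service 153; fixed 130; total 283.
{A, B, C, D, E}: service 149 + fixed 341 = 490
No other subset beats 238.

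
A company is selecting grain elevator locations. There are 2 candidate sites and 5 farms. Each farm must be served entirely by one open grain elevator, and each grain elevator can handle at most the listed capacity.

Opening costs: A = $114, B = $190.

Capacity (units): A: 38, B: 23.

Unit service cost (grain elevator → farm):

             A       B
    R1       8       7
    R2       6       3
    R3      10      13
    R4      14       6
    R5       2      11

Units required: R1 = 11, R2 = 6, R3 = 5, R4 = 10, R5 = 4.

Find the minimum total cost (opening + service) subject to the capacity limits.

Open {A}: R1→A 8·11=88, R2→A 6·6=36, R3→A 10·5=50, R4→A 14·10=140, R5→A 2·4=8.
Loads: A carries 36/38. Service 322; fixed 114; total 436.
Next best feasible plan costs 528.

Minimum total cost: 436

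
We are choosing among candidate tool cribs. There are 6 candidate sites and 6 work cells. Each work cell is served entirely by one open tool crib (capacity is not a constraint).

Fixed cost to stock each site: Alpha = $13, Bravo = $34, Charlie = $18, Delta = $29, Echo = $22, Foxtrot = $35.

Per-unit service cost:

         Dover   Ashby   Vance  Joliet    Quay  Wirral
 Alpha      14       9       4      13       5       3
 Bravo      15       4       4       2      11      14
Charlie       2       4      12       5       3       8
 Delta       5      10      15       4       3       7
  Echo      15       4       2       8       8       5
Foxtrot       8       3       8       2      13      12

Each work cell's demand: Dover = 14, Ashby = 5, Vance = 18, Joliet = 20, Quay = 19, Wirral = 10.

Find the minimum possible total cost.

Minimum total cost: 294

For any fixed open set, each work cell goes to its cheapest open site; total = fixed + service.
{Alpha, Charlie, Echo, Foxtrot}: Dover→Charlie 2·14=28, Ashby→Foxtrot 3·5=15, Vance→Echo 2·18=36, Joliet→Foxtrot 2·20=40, Quay→Charlie 3·19=57, Wirral→Alpha 3·10=30. Service 206; fixed 88; total 294.
{Alpha, Bravo, Charlie, Echo}: Dover→Charlie 2·14=28, Ashby→Bravo 4·5=20, Vance→Echo 2·18=36, Joliet→Bravo 2·20=40, Quay→Charlie 3·19=57, Wirral→Alpha 3·10=30. Service 211; fixed 87; total 298.
{Charlie, Echo, Foxtrot}: service 226 + fixed 75 = 301
{Alpha, Bravo, Charlie, Delta, Echo, Foxtrot}: service 206 + fixed 151 = 357
No other subset beats 294.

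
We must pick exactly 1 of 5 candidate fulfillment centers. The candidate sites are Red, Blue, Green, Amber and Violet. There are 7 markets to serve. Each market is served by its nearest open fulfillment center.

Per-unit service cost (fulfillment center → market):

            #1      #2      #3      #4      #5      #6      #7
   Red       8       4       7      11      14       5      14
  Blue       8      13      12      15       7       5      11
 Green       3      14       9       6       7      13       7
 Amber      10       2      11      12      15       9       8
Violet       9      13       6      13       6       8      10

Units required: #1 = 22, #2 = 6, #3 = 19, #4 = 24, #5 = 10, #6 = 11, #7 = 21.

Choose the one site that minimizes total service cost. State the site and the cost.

With exactly 1 open, each market uses its cheapest among the chosen.
{Green}: #1→Green 3·22=66, #2→Green 14·6=84, #3→Green 9·19=171, #4→Green 6·24=144, #5→Green 7·10=70, #6→Green 13·11=143, #7→Green 7·21=147. Service cost 825.
{Violet}: service cost 1060
{Red}: service cost 1086
Among all 5 size-1 choices, {Green} is lowest.

Choose Green only; total service cost 825.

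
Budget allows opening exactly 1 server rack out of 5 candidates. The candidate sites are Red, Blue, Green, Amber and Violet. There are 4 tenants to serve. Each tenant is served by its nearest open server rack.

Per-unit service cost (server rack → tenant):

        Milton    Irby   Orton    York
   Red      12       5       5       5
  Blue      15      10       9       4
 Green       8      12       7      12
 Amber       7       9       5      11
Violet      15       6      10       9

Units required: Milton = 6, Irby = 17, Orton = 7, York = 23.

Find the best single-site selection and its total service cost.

Choose Red only; total service cost 307.

With exactly 1 open, each tenant uses its cheapest among the chosen.
{Red}: Milton→Red 12·6=72, Irby→Red 5·17=85, Orton→Red 5·7=35, York→Red 5·23=115. Service cost 307.
{Blue}: service cost 415
{Violet}: service cost 469
Among all 5 size-1 choices, {Red} is lowest.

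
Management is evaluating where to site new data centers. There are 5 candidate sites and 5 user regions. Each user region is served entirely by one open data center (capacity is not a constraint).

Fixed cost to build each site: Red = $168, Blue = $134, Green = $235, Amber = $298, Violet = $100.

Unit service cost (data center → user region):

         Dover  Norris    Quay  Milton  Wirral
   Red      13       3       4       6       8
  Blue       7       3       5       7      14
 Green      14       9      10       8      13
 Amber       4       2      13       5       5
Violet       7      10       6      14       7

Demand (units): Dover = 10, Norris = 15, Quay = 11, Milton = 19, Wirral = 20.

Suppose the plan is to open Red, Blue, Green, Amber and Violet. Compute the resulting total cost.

Total cost: 1244

Each user region is assigned to its cheapest site among the open ones.
{Red, Blue, Green, Amber, Violet}: Dover→Amber 4·10=40, Norris→Amber 2·15=30, Quay→Red 4·11=44, Milton→Amber 5·19=95, Wirral→Amber 5·20=100. Service 309; fixed 935; total 1244.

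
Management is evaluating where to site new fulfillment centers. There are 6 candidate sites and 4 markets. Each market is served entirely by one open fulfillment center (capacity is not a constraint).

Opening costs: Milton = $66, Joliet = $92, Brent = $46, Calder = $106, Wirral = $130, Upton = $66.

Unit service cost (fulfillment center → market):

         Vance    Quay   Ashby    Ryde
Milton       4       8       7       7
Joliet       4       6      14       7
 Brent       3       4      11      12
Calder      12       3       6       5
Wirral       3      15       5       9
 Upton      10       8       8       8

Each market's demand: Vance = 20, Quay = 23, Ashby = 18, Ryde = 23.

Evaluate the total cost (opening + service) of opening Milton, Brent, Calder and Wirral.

Each market is assigned to its cheapest site among the open ones.
{Milton, Brent, Calder, Wirral}: Vance→Brent 3·20=60, Quay→Calder 3·23=69, Ashby→Wirral 5·18=90, Ryde→Calder 5·23=115. Service 334; fixed 348; total 682.

Total cost: 682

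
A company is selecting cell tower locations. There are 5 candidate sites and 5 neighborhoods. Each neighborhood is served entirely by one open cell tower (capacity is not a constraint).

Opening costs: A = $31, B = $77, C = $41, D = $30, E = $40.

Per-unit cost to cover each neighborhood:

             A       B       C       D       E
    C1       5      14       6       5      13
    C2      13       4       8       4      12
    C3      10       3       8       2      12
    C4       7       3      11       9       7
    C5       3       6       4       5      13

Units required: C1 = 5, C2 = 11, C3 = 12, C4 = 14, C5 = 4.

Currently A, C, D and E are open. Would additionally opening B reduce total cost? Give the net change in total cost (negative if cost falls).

No — net change +21 (cost rises by 21).

Current service cost with {A, C, D, E}: 203.
Adding B: each neighborhood re-picks its cheapest; new service cost 147, saving 56.
Extra fixed cost: 77. Net change = 77 − 56 = 21.
(Totals: 345 → 366.)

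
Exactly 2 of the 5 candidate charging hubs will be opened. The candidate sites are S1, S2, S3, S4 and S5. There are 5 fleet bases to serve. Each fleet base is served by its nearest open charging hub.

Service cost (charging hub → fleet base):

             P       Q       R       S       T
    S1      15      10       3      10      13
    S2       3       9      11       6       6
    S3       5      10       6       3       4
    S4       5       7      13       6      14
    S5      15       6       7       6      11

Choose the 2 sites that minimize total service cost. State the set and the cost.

With exactly 2 open, each fleet base uses its cheapest among the chosen.
{S3, S5}: P→S3 5, Q→S5 6, R→S3 6, S→S3 3, T→S3 4. Service cost 24.
{S1, S3}: service cost 25
{S2, S3}: service cost 25
Among all 10 size-2 choices, {S3, S5} is lowest.

Choose S3 and S5; total service cost 24.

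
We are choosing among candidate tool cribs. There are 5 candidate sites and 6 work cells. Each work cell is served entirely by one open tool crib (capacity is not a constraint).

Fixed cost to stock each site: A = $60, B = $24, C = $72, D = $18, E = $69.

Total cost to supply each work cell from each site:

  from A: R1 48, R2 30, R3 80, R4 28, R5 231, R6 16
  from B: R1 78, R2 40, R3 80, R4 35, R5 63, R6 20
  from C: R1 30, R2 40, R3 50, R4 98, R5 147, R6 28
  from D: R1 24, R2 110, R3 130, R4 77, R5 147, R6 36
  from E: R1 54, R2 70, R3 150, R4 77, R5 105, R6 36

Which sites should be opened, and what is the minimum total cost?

For any fixed open set, each work cell goes to its cheapest open site; total = fixed + service.
{B, D}: R1→D 24, R2→B 40, R3→B 80, R4→B 35, R5→B 63, R6→B 20. Service 262; fixed 42; total 304.
{B, C}: service 238 + fixed 96 = 334
{B}: R1→B 78, R2→B 40, R3→B 80, R4→B 35, R5→B 63, R6→B 20. Service 316; fixed 24; total 340.
{A, B, C, D, E}: service 211 + fixed 243 = 454
No other subset beats 304.

Open B and D; minimum total cost 304.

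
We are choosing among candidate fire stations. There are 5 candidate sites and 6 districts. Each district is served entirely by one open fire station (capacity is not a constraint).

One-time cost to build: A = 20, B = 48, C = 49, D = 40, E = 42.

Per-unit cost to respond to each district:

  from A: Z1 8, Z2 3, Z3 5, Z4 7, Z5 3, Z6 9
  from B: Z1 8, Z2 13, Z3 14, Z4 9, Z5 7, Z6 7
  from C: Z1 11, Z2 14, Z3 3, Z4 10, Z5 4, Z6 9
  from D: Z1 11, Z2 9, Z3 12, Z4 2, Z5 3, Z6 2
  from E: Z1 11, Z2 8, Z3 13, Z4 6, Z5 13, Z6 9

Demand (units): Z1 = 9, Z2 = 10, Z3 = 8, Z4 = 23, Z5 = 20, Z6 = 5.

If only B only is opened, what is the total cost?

Each district is assigned to its cheapest site among the open ones.
{B}: Z1→B 8·9=72, Z2→B 13·10=130, Z3→B 14·8=112, Z4→B 9·23=207, Z5→B 7·20=140, Z6→B 7·5=35. Service 696; fixed 48; total 744.

Total cost: 744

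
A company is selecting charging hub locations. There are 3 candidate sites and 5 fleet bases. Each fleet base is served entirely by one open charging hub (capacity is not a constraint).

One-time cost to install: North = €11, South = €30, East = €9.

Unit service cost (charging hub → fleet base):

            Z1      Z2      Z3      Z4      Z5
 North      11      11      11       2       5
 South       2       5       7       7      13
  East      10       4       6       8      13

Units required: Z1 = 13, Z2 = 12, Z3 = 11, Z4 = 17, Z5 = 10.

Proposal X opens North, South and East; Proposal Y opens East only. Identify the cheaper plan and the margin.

Proposal X: {North, South, East}: Z1→South 2·13=26, Z2→East 4·12=48, Z3→East 6·11=66, Z4→North 2·17=34, Z5→North 5·10=50. Service 224; fixed 50; total 274.
Proposal Y: {East}: Z1→East 10·13=130, Z2→East 4·12=48, Z3→East 6·11=66, Z4→East 8·17=136, Z5→East 13·10=130. Service 510; fixed 9; total 519.
Difference: |274 − 519| = 245.

Proposal X is cheaper by 245.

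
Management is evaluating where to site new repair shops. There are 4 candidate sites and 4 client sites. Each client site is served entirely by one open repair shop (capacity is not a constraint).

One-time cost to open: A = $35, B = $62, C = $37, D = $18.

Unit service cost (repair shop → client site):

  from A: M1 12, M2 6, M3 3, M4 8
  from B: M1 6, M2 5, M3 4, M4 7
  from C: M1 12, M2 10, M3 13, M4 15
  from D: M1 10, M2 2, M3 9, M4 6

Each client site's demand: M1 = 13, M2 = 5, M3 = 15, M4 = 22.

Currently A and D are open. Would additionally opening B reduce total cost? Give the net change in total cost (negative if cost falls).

No — net change +10 (cost rises by 10).

Current service cost with {A, D}: 317.
Adding B: each client site re-picks its cheapest; new service cost 265, saving 52.
Extra fixed cost: 62. Net change = 62 − 52 = 10.
(Totals: 370 → 380.)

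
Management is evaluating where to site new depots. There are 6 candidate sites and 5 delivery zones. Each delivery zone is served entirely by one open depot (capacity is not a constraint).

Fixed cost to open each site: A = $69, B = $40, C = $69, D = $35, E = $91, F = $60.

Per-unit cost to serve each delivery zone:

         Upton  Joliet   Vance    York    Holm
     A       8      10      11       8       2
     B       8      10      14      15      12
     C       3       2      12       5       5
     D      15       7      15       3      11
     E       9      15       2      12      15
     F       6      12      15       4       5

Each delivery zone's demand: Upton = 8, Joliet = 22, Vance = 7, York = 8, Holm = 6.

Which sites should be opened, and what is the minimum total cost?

For any fixed open set, each delivery zone goes to its cheapest open site; total = fixed + service.
{C}: Upton→C 3·8=24, Joliet→C 2·22=44, Vance→C 12·7=84, York→C 5·8=40, Holm→C 5·6=30. Service 222; fixed 69; total 291.
{C, D}: service 206 + fixed 104 = 310
{C, E}: service 152 + fixed 160 = 312
{A, B, C, D, E, F}: service 118 + fixed 364 = 482
No other subset beats 291.

Open C only; minimum total cost 291.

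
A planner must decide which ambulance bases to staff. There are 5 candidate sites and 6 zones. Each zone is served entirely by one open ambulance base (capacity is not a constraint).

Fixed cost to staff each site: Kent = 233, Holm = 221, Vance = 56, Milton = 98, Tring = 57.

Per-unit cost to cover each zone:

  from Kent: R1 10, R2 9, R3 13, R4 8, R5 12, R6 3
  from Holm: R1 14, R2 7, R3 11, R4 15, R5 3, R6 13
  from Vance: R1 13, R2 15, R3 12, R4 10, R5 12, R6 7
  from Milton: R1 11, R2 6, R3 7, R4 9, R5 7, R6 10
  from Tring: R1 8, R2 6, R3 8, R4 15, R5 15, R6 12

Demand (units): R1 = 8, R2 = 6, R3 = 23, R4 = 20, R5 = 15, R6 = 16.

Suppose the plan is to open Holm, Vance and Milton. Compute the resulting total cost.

Total cost: 997

Each zone is assigned to its cheapest site among the open ones.
{Holm, Vance, Milton}: R1→Milton 11·8=88, R2→Milton 6·6=36, R3→Milton 7·23=161, R4→Milton 9·20=180, R5→Holm 3·15=45, R6→Vance 7·16=112. Service 622; fixed 375; total 997.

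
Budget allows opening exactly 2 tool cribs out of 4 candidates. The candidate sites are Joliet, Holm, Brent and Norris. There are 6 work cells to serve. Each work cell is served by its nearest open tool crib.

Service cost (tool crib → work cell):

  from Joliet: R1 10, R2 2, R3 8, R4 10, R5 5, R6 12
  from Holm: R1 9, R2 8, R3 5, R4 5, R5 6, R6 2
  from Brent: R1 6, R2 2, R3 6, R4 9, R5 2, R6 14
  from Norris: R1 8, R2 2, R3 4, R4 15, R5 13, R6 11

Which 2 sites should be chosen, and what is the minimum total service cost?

Choose Holm and Brent; total service cost 22.

With exactly 2 open, each work cell uses its cheapest among the chosen.
{Holm, Brent}: R1→Brent 6, R2→Brent 2, R3→Holm 5, R4→Holm 5, R5→Brent 2, R6→Holm 2. Service cost 22.
{Holm, Norris}: service cost 27
{Joliet, Holm}: service cost 28
Among all 6 size-2 choices, {Holm, Brent} is lowest.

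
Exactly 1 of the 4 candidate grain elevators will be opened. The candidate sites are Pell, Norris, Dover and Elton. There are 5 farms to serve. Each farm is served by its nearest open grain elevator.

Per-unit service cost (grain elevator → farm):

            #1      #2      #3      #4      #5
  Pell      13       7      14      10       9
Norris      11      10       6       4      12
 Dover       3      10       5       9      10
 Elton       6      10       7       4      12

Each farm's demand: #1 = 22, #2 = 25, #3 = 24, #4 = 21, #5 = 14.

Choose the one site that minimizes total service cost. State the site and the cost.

With exactly 1 open, each farm uses its cheapest among the chosen.
{Dover}: #1→Dover 3·22=66, #2→Dover 10·25=250, #3→Dover 5·24=120, #4→Dover 9·21=189, #5→Dover 10·14=140. Service cost 765.
{Elton}: service cost 802
{Norris}: service cost 888
Among all 4 size-1 choices, {Dover} is lowest.

Choose Dover only; total service cost 765.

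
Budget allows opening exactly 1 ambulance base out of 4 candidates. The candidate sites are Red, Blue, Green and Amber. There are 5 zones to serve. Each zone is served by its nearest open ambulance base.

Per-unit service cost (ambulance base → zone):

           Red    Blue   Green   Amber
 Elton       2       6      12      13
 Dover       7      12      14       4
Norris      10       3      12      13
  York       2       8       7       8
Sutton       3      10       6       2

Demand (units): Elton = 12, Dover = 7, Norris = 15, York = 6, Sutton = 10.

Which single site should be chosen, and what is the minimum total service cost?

With exactly 1 open, each zone uses its cheapest among the chosen.
{Red}: Elton→Red 2·12=24, Dover→Red 7·7=49, Norris→Red 10·15=150, York→Red 2·6=12, Sutton→Red 3·10=30. Service cost 265.
{Blue}: service cost 349
{Amber}: service cost 447
Among all 4 size-1 choices, {Red} is lowest.

Choose Red only; total service cost 265.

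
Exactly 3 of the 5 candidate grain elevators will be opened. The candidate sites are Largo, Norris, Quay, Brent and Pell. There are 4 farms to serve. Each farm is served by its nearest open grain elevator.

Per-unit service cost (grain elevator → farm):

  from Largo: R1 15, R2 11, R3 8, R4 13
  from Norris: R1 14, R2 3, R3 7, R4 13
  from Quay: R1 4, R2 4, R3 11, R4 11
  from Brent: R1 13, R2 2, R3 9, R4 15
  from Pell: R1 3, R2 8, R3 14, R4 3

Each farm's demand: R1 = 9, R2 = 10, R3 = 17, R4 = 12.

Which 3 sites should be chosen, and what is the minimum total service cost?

With exactly 3 open, each farm uses its cheapest among the chosen.
{Norris, Brent, Pell}: R1→Pell 3·9=27, R2→Brent 2·10=20, R3→Norris 7·17=119, R4→Pell 3·12=36. Service cost 202.
{Largo, Norris, Pell}: service cost 212
{Norris, Quay, Pell}: service cost 212
Among all 10 size-3 choices, {Norris, Brent, Pell} is lowest.

Choose Norris, Brent and Pell; total service cost 202.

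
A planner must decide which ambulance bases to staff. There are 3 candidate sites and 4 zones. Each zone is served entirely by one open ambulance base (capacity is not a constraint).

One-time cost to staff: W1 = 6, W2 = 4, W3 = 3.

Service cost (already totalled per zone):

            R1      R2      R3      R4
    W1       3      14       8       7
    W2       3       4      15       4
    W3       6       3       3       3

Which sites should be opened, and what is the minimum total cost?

Open W3 only; minimum total cost 18.

For any fixed open set, each zone goes to its cheapest open site; total = fixed + service.
{W3}: R1→W3 6, R2→W3 3, R3→W3 3, R4→W3 3. Service 15; fixed 3; total 18.
{W2, W3}: service 12 + fixed 7 = 19
{W1, W3}: service 12 + fixed 9 = 21
{W1, W2, W3}: service 12 + fixed 13 = 25
No other subset beats 18.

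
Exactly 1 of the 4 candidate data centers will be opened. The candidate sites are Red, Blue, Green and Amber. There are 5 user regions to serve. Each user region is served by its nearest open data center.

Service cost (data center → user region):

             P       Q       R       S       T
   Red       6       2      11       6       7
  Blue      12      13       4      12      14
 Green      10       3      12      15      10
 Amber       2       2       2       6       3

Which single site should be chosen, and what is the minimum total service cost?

Choose Amber only; total service cost 15.

With exactly 1 open, each user region uses its cheapest among the chosen.
{Amber}: P→Amber 2, Q→Amber 2, R→Amber 2, S→Amber 6, T→Amber 3. Service cost 15.
{Red}: service cost 32
{Green}: service cost 50
Among all 4 size-1 choices, {Amber} is lowest.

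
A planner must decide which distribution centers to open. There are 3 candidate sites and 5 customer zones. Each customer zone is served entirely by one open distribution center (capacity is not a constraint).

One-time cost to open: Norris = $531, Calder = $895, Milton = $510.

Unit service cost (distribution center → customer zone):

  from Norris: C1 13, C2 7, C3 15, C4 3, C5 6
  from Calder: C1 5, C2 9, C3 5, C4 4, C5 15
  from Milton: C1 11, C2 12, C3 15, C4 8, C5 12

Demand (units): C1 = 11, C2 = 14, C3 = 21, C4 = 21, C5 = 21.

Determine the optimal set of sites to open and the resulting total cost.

For any fixed open set, each customer zone goes to its cheapest open site; total = fixed + service.
{Norris}: C1→Norris 13·11=143, C2→Norris 7·14=98, C3→Norris 15·21=315, C4→Norris 3·21=63, C5→Norris 6·21=126. Service 745; fixed 531; total 1276.
{Milton}: service 1024 + fixed 510 = 1534
{Calder}: C1→Calder 5·11=55, C2→Calder 9·14=126, C3→Calder 5·21=105, C4→Calder 4·21=84, C5→Calder 15·21=315. Service 685; fixed 895; total 1580.
{Norris, Calder, Milton}: service 447 + fixed 1936 = 2383
No other subset beats 1276.

Open Norris only; minimum total cost 1276.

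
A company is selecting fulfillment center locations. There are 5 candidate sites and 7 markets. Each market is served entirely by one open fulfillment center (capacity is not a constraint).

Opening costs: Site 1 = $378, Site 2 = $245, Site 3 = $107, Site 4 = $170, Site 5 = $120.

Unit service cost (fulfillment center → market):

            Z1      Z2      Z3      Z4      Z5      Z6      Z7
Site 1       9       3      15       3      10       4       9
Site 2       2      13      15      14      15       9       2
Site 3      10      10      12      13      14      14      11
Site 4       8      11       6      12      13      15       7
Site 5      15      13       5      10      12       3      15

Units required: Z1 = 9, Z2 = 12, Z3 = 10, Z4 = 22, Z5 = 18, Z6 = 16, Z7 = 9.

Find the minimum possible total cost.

Minimum total cost: 1036

For any fixed open set, each market goes to its cheapest open site; total = fixed + service.
{Site 1}: Z1→Site 1 9·9=81, Z2→Site 1 3·12=36, Z3→Site 1 15·10=150, Z4→Site 1 3·22=66, Z5→Site 1 10·18=180, Z6→Site 1 4·16=64, Z7→Site 1 9·9=81. Service 658; fixed 378; total 1036.
{Site 1, Site 5}: Z1→Site 1 9·9=81, Z2→Site 1 3·12=36, Z3→Site 5 5·10=50, Z4→Site 1 3·22=66, Z5→Site 1 10·18=180, Z6→Site 5 3·16=48, Z7→Site 1 9·9=81. Service 542; fixed 498; total 1040.
{Site 3, Site 5}: service 843 + fixed 227 = 1070
{Site 1, Site 2, Site 3, Site 4, Site 5}: service 416 + fixed 1020 = 1436
No other subset beats 1036.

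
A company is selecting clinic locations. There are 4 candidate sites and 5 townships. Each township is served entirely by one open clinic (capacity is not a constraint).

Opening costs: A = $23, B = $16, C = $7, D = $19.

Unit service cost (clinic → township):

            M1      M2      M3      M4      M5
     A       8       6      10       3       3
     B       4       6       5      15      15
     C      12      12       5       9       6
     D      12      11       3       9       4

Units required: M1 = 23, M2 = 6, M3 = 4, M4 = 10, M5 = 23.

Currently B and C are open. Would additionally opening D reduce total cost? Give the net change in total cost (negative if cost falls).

Yes — net change −35 (cost falls by 35).

Current service cost with {B, C}: 376.
Adding D: each township re-picks its cheapest; new service cost 322, saving 54.
Extra fixed cost: 19. Net change = 19 − 54 = -35.
(Totals: 399 → 364.)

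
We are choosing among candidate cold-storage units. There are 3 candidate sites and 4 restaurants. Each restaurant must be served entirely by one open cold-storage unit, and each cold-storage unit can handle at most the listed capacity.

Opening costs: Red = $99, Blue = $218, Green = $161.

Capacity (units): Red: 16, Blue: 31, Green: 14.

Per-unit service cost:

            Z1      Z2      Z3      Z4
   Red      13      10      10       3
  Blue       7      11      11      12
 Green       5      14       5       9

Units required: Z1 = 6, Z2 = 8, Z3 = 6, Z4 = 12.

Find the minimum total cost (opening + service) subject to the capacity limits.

Open {Red, Blue}: Z1→Blue 7·6=42, Z2→Blue 11·8=88, Z3→Blue 11·6=66, Z4→Red 3·12=36.
Loads: Red carries 12/16, Blue carries 20/31. Service 232; fixed 317; total 549.
Next best feasible plan costs 643.

Minimum total cost: 549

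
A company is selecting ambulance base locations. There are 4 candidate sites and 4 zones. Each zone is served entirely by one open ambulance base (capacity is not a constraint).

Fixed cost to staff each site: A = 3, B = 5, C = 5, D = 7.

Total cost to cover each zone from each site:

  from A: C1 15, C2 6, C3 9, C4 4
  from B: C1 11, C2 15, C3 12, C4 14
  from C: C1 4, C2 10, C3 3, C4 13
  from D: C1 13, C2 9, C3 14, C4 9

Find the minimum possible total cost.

For any fixed open set, each zone goes to its cheapest open site; total = fixed + service.
{A, C}: C1→C 4, C2→A 6, C3→C 3, C4→A 4. Service 17; fixed 8; total 25.
{A, B, C}: service 17 + fixed 13 = 30
{A, C, D}: service 17 + fixed 15 = 32
{A, B, C, D}: service 17 + fixed 20 = 37
No other subset beats 25.

Minimum total cost: 25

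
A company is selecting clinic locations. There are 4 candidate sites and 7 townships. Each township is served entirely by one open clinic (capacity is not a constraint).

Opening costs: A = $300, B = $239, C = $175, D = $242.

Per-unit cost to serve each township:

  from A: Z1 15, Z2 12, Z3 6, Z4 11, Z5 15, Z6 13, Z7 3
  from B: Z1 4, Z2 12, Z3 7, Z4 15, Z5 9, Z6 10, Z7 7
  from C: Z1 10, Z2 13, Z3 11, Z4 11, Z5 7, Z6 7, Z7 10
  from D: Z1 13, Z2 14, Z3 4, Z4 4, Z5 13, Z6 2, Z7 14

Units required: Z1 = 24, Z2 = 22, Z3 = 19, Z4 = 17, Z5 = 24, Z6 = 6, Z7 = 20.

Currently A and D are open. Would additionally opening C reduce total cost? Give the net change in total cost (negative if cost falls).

Current service cost with {A, D}: 1104.
Adding C: each township re-picks its cheapest; new service cost 888, saving 216.
Extra fixed cost: 175. Net change = 175 − 216 = -41.
(Totals: 1646 → 1605.)

Yes — net change −41 (cost falls by 41).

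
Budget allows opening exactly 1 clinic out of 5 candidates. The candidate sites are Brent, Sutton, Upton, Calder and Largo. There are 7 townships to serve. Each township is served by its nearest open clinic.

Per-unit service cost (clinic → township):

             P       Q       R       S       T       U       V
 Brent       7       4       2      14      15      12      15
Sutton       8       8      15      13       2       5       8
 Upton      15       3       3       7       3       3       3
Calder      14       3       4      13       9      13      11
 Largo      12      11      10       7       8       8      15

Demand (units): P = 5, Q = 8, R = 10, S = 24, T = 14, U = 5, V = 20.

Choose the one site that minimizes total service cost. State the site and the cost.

With exactly 1 open, each township uses its cheapest among the chosen.
{Upton}: P→Upton 15·5=75, Q→Upton 3·8=24, R→Upton 3·10=30, S→Upton 7·24=168, T→Upton 3·14=42, U→Upton 3·5=15, V→Upton 3·20=60. Service cost 414.
{Sutton}: service cost 779
{Calder}: service cost 857
Among all 5 size-1 choices, {Upton} is lowest.

Choose Upton only; total service cost 414.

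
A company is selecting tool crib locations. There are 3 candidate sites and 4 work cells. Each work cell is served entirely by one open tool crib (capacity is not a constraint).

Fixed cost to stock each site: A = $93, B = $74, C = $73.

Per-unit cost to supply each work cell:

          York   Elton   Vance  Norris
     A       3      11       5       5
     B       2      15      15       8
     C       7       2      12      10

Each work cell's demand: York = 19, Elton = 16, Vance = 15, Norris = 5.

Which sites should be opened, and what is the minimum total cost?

For any fixed open set, each work cell goes to its cheapest open site; total = fixed + service.
{A, C}: York→A 3·19=57, Elton→C 2·16=32, Vance→A 5·15=75, Norris→A 5·5=25. Service 189; fixed 166; total 355.
{A, B, C}: service 170 + fixed 240 = 410
{A}: service 333 + fixed 93 = 426
{C}: York→C 7·19=133, Elton→C 2·16=32, Vance→C 12·15=180, Norris→C 10·5=50. Service 395; fixed 73; total 468.
No other subset beats 355.

Open A and C; minimum total cost 355.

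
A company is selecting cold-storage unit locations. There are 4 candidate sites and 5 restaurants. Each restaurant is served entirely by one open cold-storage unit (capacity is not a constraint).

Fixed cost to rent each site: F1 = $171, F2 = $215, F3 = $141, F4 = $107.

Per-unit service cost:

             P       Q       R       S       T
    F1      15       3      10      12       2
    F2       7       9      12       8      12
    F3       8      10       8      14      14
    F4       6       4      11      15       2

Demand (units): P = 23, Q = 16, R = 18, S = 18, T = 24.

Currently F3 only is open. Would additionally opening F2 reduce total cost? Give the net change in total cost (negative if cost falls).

Current service cost with {F3}: 1076.
Adding F2: each restaurant re-picks its cheapest; new service cost 881, saving 195.
Extra fixed cost: 215. Net change = 215 − 195 = 20.
(Totals: 1217 → 1237.)

No — net change +20 (cost rises by 20).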